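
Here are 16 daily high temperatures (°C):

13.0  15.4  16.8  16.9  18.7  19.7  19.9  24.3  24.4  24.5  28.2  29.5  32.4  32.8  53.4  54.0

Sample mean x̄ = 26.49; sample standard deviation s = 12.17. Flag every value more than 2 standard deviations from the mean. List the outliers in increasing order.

Cutoffs at x̄ ± 2s: 26.49 ± 2·12.17 = [2.15, 50.83].
53.4: z = 2.21, |z| > 2 → outlier.
54.0: z = 2.26, |z| > 2 → outlier.
Every other value lies within [2.15, 50.83].

53.4, 54.0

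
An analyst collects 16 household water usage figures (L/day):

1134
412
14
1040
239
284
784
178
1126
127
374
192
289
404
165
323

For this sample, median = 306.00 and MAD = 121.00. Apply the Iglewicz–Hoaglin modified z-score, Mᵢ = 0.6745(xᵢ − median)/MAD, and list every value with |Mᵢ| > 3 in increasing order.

1040, 1126, 1134

|Mᵢ| > 3 ⇔ |xᵢ − 306.00| > 3·121.00/0.6745 = 538.18.
So outliers lie outside [-232.18, 844.18].
1040: M = 4.09 → outlier.
1126: M = 4.57 → outlier.
1134: M = 4.62 → outlier.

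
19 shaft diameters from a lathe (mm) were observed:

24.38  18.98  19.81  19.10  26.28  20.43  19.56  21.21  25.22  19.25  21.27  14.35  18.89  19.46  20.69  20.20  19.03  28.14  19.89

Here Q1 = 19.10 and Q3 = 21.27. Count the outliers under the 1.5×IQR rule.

IQR = 2.17; fences at 19.10 − 3.255 = 15.845 and 21.27 + 3.255 = 24.525.
Outside the cutoffs: 14.35, 25.22, 26.28, 28.14.

4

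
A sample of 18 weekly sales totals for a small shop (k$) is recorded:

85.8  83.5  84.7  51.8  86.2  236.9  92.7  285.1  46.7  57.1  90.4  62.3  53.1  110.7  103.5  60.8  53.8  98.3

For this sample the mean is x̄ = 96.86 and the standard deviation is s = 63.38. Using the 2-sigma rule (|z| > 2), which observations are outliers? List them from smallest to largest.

Cutoffs at x̄ ± 2s: 96.86 ± 2·63.38 = [-29.90, 223.62].
236.9: z = 2.21, |z| > 2 → outlier.
285.1: z = 2.97, |z| > 2 → outlier.
Every other value lies within [-29.90, 223.62].

236.9, 285.1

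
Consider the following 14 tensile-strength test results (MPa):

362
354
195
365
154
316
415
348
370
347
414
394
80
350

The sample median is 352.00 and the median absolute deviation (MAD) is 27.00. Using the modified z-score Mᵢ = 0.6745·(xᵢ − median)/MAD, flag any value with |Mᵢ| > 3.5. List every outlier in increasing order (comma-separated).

|Mᵢ| > 3.5 ⇔ |xᵢ − 352.00| > 3.5·27.00/0.6745 = 140.10.
So outliers lie outside [211.90, 492.10].
80: M = -6.79 → outlier.
154: M = -4.95 → outlier.
195: M = -3.92 → outlier.

80, 154, 195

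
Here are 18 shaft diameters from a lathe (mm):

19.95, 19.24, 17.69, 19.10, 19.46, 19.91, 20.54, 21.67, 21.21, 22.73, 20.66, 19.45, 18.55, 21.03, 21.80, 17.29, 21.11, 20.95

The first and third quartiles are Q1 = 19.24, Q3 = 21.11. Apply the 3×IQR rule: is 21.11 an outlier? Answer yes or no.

no

IQR = Q3 − Q1 = 21.11 − 19.24 = 1.87.
Lower fence = Q1 − 3·IQR = 19.24 − 5.61 = 13.63.
Upper fence = Q3 + 3·IQR = 21.11 + 5.61 = 26.72.
21.11 lies within [13.63, 26.72].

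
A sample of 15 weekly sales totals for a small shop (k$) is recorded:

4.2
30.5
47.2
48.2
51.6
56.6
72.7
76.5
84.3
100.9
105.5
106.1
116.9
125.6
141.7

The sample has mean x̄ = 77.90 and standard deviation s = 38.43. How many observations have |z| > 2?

0

Cutoffs: x̄ ± 2s = [1.04, 154.76].
Every value lies within the cutoffs.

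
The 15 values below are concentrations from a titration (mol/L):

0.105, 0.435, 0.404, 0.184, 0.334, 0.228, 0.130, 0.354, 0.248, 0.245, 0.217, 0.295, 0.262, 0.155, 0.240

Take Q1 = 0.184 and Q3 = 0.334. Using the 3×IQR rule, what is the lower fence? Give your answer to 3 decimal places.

-0.266

IQR = Q3 − Q1 = 0.334 − 0.184 = 0.150.
Lower fence = Q1 − 3·IQR = 0.184 − 0.450 = -0.266.
Upper fence = Q3 + 3·IQR = 0.334 + 0.450 = 0.784.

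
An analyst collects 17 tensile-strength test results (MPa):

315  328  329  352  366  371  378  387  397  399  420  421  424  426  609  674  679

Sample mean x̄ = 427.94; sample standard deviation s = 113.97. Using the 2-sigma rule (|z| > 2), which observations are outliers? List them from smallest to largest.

674, 679

Cutoffs at x̄ ± 2s: 427.94 ± 2·113.97 = [200.00, 655.88].
674: z = 2.16, |z| > 2 → outlier.
679: z = 2.20, |z| > 2 → outlier.
Every other value lies within [200.00, 655.88].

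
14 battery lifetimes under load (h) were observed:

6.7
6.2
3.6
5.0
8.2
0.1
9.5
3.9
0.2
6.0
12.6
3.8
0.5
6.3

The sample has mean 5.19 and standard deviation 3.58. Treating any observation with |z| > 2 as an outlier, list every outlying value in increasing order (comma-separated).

12.6

Cutoffs at x̄ ± 2s: 5.19 ± 2·3.58 = [-1.97, 12.35].
12.6: z = 2.07, |z| > 2 → outlier.
Every other value lies within [-1.97, 12.35].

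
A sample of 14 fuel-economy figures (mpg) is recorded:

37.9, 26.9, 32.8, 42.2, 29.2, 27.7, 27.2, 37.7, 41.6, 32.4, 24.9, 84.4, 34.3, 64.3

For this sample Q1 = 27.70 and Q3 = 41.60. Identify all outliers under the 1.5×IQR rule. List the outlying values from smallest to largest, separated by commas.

IQR = Q3 − Q1 = 41.60 − 27.70 = 13.90.
Lower fence = Q1 − 1.5·IQR = 27.70 − 20.85 = 6.85.
Upper fence = Q3 + 1.5·IQR = 41.60 + 20.85 = 62.45.
64.3 > 62.45 → outlier.
84.4 > 62.45 → outlier.
All remaining values lie within [6.85, 62.45].

64.3, 84.4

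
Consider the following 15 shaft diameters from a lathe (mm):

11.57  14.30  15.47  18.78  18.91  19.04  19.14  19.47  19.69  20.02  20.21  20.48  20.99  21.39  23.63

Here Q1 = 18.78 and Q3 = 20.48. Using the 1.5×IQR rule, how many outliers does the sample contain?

IQR = 1.70; fences at 18.78 − 2.55 = 16.23 and 20.48 + 2.55 = 23.03.
Outside the cutoffs: 11.57, 14.30, 15.47, 23.63.

4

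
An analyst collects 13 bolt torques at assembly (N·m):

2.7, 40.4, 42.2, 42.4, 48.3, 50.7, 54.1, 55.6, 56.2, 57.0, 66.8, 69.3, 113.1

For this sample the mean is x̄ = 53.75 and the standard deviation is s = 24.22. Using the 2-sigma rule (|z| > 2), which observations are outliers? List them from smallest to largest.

Cutoffs at x̄ ± 2s: 53.75 ± 2·24.22 = [5.31, 102.19].
2.7: z = -2.11, |z| > 2 → outlier.
113.1: z = 2.45, |z| > 2 → outlier.
Every other value lies within [5.31, 102.19].

2.7, 113.1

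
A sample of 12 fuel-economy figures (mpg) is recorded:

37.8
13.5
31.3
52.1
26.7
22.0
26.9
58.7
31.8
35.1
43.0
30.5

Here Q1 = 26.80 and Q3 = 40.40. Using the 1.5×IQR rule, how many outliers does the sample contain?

IQR = 13.60; fences at 26.80 − 20.40 = 6.40 and 40.40 + 20.40 = 60.80.
Every value lies within the cutoffs.

0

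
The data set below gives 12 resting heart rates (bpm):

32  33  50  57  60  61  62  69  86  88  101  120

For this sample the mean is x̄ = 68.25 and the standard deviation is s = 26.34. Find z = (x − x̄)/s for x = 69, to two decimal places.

0.03

z = (69 − 68.25) / 26.34 = 0.03.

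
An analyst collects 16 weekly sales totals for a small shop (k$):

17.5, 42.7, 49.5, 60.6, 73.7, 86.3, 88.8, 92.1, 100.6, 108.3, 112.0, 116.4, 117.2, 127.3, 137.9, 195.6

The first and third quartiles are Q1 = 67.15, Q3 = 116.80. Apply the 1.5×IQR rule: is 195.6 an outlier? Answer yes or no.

yes

IQR = Q3 − Q1 = 116.80 − 67.15 = 49.65.
Lower fence = Q1 − 1.5·IQR = 67.15 − 74.475 = -7.325.
Upper fence = Q3 + 1.5·IQR = 116.80 + 74.475 = 191.275.
195.6 lies above the upper fence.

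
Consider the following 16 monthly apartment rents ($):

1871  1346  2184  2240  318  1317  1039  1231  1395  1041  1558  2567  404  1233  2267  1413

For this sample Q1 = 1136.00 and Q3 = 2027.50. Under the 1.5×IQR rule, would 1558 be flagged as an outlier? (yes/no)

IQR = Q3 − Q1 = 2027.50 − 1136.00 = 891.50.
Lower fence = Q1 − 1.5·IQR = 1136.00 − 1337.25 = -201.25.
Upper fence = Q3 + 1.5·IQR = 2027.50 + 1337.25 = 3364.75.
1558 lies within [-201.25, 3364.75].

no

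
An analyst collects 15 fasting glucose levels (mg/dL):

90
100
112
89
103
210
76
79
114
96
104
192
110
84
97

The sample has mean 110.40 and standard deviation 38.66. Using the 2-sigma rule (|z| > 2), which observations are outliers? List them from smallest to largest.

Cutoffs at x̄ ± 2s: 110.40 ± 2·38.66 = [33.08, 187.72].
192: z = 2.11, |z| > 2 → outlier.
210: z = 2.58, |z| > 2 → outlier.
Every other value lies within [33.08, 187.72].

192, 210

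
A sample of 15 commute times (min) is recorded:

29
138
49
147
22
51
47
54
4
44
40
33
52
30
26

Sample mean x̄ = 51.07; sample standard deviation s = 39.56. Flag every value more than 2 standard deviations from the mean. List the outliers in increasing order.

138, 147

Cutoffs at x̄ ± 2s: 51.07 ± 2·39.56 = [-28.05, 130.19].
138: z = 2.20, |z| > 2 → outlier.
147: z = 2.42, |z| > 2 → outlier.
Every other value lies within [-28.05, 130.19].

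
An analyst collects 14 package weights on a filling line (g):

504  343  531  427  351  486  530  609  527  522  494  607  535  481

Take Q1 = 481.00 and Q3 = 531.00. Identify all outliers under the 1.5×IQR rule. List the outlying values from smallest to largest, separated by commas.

343, 351, 607, 609

IQR = Q3 − Q1 = 531.00 − 481.00 = 50.00.
Lower fence = Q1 − 1.5·IQR = 481.00 − 75.00 = 406.00.
Upper fence = Q3 + 1.5·IQR = 531.00 + 75.00 = 606.00.
343 < 406.00 → outlier.
351 < 406.00 → outlier.
607 > 606.00 → outlier.
609 > 606.00 → outlier.
All remaining values lie within [406.00, 606.00].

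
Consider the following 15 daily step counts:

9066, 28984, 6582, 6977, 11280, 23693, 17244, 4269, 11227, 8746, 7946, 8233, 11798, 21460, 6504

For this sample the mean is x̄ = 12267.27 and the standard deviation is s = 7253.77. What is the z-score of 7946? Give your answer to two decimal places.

z = (7946 − 12267.27) / 7253.77 = -0.60.

-0.60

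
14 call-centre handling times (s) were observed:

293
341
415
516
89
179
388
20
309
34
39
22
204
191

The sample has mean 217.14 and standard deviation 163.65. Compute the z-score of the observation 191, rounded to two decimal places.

z = (191 − 217.14) / 163.65 = -0.16.

-0.16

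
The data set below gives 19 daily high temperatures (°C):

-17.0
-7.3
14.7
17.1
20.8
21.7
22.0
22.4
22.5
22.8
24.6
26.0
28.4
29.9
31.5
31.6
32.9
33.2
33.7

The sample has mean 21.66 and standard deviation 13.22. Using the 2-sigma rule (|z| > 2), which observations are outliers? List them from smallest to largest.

-17.0, -7.3

Cutoffs at x̄ ± 2s: 21.66 ± 2·13.22 = [-4.78, 48.10].
-17.0: z = -2.92, |z| > 2 → outlier.
-7.3: z = -2.19, |z| > 2 → outlier.
Every other value lies within [-4.78, 48.10].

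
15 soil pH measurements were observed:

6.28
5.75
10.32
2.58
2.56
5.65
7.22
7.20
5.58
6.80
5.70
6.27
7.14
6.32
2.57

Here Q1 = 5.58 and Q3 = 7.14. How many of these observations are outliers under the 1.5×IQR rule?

4

IQR = 1.56; fences at 5.58 − 2.34 = 3.24 and 7.14 + 2.34 = 9.48.
Outside the cutoffs: 2.56, 2.57, 2.58, 10.32.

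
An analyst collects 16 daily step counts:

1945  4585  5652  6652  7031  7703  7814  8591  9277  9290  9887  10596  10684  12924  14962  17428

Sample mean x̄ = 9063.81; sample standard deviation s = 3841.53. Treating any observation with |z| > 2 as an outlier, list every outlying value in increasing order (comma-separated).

17428

Cutoffs at x̄ ± 2s: 9063.81 ± 2·3841.53 = [1380.75, 16746.87].
17428: z = 2.18, |z| > 2 → outlier.
Every other value lies within [1380.75, 16746.87].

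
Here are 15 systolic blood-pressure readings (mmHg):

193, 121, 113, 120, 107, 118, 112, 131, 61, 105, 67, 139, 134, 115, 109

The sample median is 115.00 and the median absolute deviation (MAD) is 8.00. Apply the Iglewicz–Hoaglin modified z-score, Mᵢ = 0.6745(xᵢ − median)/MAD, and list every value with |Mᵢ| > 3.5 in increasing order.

|Mᵢ| > 3.5 ⇔ |xᵢ − 115.00| > 3.5·8.00/0.6745 = 41.51.
So outliers lie outside [73.49, 156.51].
61: M = -4.55 → outlier.
67: M = -4.05 → outlier.
193: M = 6.58 → outlier.

61, 67, 193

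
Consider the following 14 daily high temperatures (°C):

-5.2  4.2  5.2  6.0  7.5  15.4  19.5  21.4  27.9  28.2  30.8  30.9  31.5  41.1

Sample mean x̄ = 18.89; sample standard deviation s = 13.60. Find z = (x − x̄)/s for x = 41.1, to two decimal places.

1.63

z = (41.1 − 18.89) / 13.60 = 1.63.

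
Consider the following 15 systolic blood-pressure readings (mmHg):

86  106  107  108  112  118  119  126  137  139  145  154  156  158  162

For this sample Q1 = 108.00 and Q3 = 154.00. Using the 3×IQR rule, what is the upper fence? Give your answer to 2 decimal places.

292.00

IQR = Q3 − Q1 = 154.00 − 108.00 = 46.00.
Lower fence = Q1 − 3·IQR = 108.00 − 138.00 = -30.00.
Upper fence = Q3 + 3·IQR = 154.00 + 138.00 = 292.00.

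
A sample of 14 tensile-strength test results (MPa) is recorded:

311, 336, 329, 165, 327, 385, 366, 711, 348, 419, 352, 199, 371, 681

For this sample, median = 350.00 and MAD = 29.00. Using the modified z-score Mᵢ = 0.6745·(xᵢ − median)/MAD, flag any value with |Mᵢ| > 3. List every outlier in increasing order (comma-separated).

|Mᵢ| > 3 ⇔ |xᵢ − 350.00| > 3·29.00/0.6745 = 128.98.
So outliers lie outside [221.02, 478.98].
165: M = -4.30 → outlier.
199: M = -3.51 → outlier.
681: M = 7.70 → outlier.
711: M = 8.40 → outlier.

165, 199, 681, 711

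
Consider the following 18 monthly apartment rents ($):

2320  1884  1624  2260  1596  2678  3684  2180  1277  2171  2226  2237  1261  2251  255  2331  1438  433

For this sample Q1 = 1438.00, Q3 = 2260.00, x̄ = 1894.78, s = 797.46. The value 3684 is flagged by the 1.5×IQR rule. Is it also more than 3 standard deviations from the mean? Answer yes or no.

z = (3684 − 1894.78) / 797.46 = 2.24.
|z| = 2.24 ≤ 3.

no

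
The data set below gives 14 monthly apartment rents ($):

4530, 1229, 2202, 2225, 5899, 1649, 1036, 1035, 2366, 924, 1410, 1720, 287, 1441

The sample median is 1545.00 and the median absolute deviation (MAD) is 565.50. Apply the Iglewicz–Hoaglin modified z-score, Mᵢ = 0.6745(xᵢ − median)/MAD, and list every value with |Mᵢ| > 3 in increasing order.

4530, 5899

|Mᵢ| > 3 ⇔ |xᵢ − 1545.00| > 3·565.50/0.6745 = 2515.20.
So outliers lie outside [-970.20, 4060.20].
4530: M = 3.56 → outlier.
5899: M = 5.19 → outlier.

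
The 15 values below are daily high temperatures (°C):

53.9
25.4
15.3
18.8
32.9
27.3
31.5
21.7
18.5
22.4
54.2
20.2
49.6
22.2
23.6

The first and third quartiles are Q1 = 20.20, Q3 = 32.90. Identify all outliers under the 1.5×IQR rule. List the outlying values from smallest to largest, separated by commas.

53.9, 54.2

IQR = Q3 − Q1 = 32.90 − 20.20 = 12.70.
Lower fence = Q1 − 1.5·IQR = 20.20 − 19.05 = 1.15.
Upper fence = Q3 + 1.5·IQR = 32.90 + 19.05 = 51.95.
53.9 > 51.95 → outlier.
54.2 > 51.95 → outlier.
All remaining values lie within [1.15, 51.95].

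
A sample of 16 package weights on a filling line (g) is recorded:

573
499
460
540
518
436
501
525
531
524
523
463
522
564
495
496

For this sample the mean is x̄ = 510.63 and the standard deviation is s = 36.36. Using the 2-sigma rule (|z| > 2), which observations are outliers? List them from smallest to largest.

Cutoffs at x̄ ± 2s: 510.63 ± 2·36.36 = [437.91, 583.35].
436: z = -2.05, |z| > 2 → outlier.
Every other value lies within [437.91, 583.35].

436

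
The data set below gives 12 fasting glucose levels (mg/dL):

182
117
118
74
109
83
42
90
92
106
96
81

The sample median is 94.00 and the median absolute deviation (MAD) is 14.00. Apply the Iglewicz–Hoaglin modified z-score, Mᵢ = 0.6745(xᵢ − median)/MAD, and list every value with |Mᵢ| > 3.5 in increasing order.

182

|Mᵢ| > 3.5 ⇔ |xᵢ − 94.00| > 3.5·14.00/0.6745 = 72.65.
So outliers lie outside [21.35, 166.65].
182: M = 4.24 → outlier.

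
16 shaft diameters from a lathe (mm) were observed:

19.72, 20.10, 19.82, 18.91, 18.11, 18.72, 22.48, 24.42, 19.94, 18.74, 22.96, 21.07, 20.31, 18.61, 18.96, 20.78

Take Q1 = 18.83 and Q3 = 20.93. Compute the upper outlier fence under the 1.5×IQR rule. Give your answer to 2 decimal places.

IQR = Q3 − Q1 = 20.93 − 18.83 = 2.10.
Lower fence = Q1 − 1.5·IQR = 18.83 − 3.15 = 15.68.
Upper fence = Q3 + 1.5·IQR = 20.93 + 3.15 = 24.08.

24.08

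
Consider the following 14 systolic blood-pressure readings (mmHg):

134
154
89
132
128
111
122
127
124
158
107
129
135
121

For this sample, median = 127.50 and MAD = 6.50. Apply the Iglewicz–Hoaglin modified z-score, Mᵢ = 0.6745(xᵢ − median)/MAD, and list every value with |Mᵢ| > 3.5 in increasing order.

89

|Mᵢ| > 3.5 ⇔ |xᵢ − 127.50| > 3.5·6.50/0.6745 = 33.73.
So outliers lie outside [93.77, 161.23].
89: M = -4.00 → outlier.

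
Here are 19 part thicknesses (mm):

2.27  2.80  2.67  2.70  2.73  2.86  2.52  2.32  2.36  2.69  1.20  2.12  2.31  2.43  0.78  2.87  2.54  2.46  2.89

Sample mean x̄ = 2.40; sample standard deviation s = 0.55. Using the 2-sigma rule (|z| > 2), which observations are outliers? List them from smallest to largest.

0.78, 1.20

Cutoffs at x̄ ± 2s: 2.40 ± 2·0.55 = [1.30, 3.50].
0.78: z = -2.95, |z| > 2 → outlier.
1.20: z = -2.18, |z| > 2 → outlier.
Every other value lies within [1.30, 3.50].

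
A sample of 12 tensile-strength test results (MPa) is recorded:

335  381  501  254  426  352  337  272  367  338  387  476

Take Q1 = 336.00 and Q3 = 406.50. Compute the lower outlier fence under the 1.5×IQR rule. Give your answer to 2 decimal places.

IQR = Q3 − Q1 = 406.50 − 336.00 = 70.50.
Lower fence = Q1 − 1.5·IQR = 336.00 − 105.75 = 230.25.
Upper fence = Q3 + 1.5·IQR = 406.50 + 105.75 = 512.25.

230.25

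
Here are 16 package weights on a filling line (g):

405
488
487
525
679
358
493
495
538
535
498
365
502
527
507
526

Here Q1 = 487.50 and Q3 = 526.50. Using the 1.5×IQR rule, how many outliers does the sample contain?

IQR = 39.00; fences at 487.50 − 58.50 = 429.00 and 526.50 + 58.50 = 585.00.
Outside the cutoffs: 358, 365, 405, 679.

4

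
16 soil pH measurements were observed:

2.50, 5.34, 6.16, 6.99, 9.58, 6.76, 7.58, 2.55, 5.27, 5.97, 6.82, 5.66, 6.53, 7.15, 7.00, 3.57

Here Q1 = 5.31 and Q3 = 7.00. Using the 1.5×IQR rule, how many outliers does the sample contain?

3

IQR = 1.69; fences at 5.31 − 2.535 = 2.775 and 7.00 + 2.535 = 9.535.
Outside the cutoffs: 2.50, 2.55, 9.58.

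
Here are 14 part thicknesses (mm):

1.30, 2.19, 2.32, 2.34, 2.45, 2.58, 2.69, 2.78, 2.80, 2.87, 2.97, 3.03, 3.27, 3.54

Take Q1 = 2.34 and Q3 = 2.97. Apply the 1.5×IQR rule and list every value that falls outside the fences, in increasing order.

1.30

IQR = Q3 − Q1 = 2.97 − 2.34 = 0.63.
Lower fence = Q1 − 1.5·IQR = 2.34 − 0.945 = 1.395.
Upper fence = Q3 + 1.5·IQR = 2.97 + 0.945 = 3.915.
1.30 < 1.395 → outlier.
All remaining values lie within [1.395, 3.915].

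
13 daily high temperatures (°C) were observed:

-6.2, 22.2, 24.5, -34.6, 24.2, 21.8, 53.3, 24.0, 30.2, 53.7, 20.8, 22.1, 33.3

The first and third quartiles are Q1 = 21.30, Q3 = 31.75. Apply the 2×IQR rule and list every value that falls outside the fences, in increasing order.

IQR = Q3 − Q1 = 31.75 − 21.30 = 10.45.
Lower fence = Q1 − 2·IQR = 21.30 − 20.90 = 0.40.
Upper fence = Q3 + 2·IQR = 31.75 + 20.90 = 52.65.
-34.6 < 0.40 → outlier.
-6.2 < 0.40 → outlier.
53.3 > 52.65 → outlier.
53.7 > 52.65 → outlier.
All remaining values lie within [0.40, 52.65].

-34.6, -6.2, 53.3, 53.7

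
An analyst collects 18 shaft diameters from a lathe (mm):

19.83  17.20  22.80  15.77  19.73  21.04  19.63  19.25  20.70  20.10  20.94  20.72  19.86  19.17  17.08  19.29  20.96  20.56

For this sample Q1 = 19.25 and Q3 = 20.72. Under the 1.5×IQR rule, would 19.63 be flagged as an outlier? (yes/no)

no

IQR = Q3 − Q1 = 20.72 − 19.25 = 1.47.
Lower fence = Q1 − 1.5·IQR = 19.25 − 2.205 = 17.045.
Upper fence = Q3 + 1.5·IQR = 20.72 + 2.205 = 22.925.
19.63 lies within [17.045, 22.925].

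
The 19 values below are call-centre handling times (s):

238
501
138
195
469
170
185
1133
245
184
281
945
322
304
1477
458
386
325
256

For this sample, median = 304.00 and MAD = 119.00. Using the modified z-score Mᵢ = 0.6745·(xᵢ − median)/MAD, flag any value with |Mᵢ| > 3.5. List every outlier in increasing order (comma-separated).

945, 1133, 1477

|Mᵢ| > 3.5 ⇔ |xᵢ − 304.00| > 3.5·119.00/0.6745 = 617.49.
So outliers lie outside [-313.49, 921.49].
945: M = 3.63 → outlier.
1133: M = 4.70 → outlier.
1477: M = 6.65 → outlier.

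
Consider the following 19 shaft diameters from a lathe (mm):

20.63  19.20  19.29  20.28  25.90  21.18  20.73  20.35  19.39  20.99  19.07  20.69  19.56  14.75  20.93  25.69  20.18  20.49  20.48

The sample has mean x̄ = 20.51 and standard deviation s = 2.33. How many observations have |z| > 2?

3

Cutoffs: x̄ ± 2s = [15.85, 25.17].
Outside the cutoffs: 14.75, 25.69, 25.90.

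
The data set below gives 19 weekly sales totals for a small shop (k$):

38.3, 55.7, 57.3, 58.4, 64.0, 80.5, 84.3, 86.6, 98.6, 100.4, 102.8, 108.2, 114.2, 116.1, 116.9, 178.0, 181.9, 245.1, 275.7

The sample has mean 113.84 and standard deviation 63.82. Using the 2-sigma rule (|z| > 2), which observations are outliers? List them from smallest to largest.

Cutoffs at x̄ ± 2s: 113.84 ± 2·63.82 = [-13.80, 241.48].
245.1: z = 2.06, |z| > 2 → outlier.
275.7: z = 2.54, |z| > 2 → outlier.
Every other value lies within [-13.80, 241.48].

245.1, 275.7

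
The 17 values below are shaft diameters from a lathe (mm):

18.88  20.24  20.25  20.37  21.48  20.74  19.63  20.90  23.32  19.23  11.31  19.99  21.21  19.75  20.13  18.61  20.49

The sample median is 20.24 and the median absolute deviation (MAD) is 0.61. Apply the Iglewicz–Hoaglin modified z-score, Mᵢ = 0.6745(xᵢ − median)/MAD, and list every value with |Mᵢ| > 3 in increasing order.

11.31, 23.32

|Mᵢ| > 3 ⇔ |xᵢ − 20.24| > 3·0.61/0.6745 = 2.71.
So outliers lie outside [17.53, 22.95].
11.31: M = -9.87 → outlier.
23.32: M = 3.41 → outlier.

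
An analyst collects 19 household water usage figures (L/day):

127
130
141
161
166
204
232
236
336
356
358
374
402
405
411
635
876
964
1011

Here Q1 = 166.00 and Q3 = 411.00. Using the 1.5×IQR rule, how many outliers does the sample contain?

3

IQR = 245.00; fences at 166.00 − 367.50 = -201.50 and 411.00 + 367.50 = 778.50.
Outside the cutoffs: 876, 964, 1011.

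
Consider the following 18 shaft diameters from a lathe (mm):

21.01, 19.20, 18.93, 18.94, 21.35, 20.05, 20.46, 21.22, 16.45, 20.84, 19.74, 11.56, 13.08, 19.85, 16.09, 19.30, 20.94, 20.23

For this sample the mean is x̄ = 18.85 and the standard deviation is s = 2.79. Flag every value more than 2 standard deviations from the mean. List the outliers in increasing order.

11.56, 13.08

Cutoffs at x̄ ± 2s: 18.85 ± 2·2.79 = [13.27, 24.43].
11.56: z = -2.61, |z| > 2 → outlier.
13.08: z = -2.07, |z| > 2 → outlier.
Every other value lies within [13.27, 24.43].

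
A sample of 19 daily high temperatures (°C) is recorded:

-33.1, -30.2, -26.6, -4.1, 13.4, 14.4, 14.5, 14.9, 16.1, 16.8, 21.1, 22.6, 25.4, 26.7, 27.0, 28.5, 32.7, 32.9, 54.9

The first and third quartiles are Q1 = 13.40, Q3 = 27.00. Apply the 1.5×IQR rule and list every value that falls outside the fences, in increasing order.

IQR = Q3 − Q1 = 27.00 − 13.40 = 13.60.
Lower fence = Q1 − 1.5·IQR = 13.40 − 20.40 = -7.00.
Upper fence = Q3 + 1.5·IQR = 27.00 + 20.40 = 47.40.
-33.1 < -7.00 → outlier.
-30.2 < -7.00 → outlier.
-26.6 < -7.00 → outlier.
54.9 > 47.40 → outlier.
All remaining values lie within [-7.00, 47.40].

-33.1, -30.2, -26.6, 54.9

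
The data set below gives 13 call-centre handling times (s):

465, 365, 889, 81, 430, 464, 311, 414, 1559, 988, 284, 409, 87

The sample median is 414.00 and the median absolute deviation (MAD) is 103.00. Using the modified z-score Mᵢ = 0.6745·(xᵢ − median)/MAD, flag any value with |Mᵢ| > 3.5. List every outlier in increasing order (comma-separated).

988, 1559

|Mᵢ| > 3.5 ⇔ |xᵢ − 414.00| > 3.5·103.00/0.6745 = 534.47.
So outliers lie outside [-120.47, 948.47].
988: M = 3.76 → outlier.
1559: M = 7.50 → outlier.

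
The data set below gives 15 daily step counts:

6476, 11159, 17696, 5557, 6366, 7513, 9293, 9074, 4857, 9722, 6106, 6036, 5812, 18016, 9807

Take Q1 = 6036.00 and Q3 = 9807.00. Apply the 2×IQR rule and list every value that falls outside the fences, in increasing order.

17696, 18016

IQR = Q3 − Q1 = 9807.00 − 6036.00 = 3771.00.
Lower fence = Q1 − 2·IQR = 6036.00 − 7542.00 = -1506.00.
Upper fence = Q3 + 2·IQR = 9807.00 + 7542.00 = 17349.00.
17696 > 17349.00 → outlier.
18016 > 17349.00 → outlier.
All remaining values lie within [-1506.00, 17349.00].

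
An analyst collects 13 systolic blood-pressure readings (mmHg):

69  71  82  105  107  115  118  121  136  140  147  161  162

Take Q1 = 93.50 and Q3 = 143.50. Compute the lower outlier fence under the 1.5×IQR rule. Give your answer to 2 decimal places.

IQR = Q3 − Q1 = 143.50 − 93.50 = 50.00.
Lower fence = Q1 − 1.5·IQR = 93.50 − 75.00 = 18.50.
Upper fence = Q3 + 1.5·IQR = 143.50 + 75.00 = 218.50.

18.50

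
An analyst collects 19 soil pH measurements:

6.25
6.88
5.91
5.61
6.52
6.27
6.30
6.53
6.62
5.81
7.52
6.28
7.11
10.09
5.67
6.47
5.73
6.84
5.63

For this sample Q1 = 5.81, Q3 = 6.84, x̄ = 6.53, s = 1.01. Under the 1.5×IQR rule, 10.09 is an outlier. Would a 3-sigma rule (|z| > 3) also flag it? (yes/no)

yes

z = (10.09 − 6.53) / 1.01 = 3.52.
|z| = 3.52 > 3.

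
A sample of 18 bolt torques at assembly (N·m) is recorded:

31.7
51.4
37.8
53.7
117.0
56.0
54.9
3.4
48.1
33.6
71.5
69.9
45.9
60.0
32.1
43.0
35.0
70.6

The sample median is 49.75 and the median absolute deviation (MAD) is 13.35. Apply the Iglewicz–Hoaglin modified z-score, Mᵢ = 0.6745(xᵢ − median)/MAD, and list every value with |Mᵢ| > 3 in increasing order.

|Mᵢ| > 3 ⇔ |xᵢ − 49.75| > 3·13.35/0.6745 = 59.38.
So outliers lie outside [-9.63, 109.13].
117.0: M = 3.40 → outlier.

117.0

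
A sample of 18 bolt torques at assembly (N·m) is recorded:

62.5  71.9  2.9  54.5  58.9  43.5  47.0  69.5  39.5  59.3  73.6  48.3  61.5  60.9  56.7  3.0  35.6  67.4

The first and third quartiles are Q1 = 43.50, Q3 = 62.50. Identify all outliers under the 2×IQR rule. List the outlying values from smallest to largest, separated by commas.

IQR = Q3 − Q1 = 62.50 − 43.50 = 19.00.
Lower fence = Q1 − 2·IQR = 43.50 − 38.00 = 5.50.
Upper fence = Q3 + 2·IQR = 62.50 + 38.00 = 100.50.
2.9 < 5.50 → outlier.
3.0 < 5.50 → outlier.
All remaining values lie within [5.50, 100.50].

2.9, 3.0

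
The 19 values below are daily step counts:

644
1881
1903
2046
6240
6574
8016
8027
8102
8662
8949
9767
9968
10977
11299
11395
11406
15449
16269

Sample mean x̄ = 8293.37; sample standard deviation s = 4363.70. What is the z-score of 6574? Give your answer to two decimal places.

-0.39

z = (6574 − 8293.37) / 4363.70 = -0.39.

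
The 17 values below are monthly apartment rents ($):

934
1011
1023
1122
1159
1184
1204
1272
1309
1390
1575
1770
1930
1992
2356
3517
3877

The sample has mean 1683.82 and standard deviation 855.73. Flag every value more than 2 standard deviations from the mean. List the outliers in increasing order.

3517, 3877

Cutoffs at x̄ ± 2s: 1683.82 ± 2·855.73 = [-27.64, 3395.28].
3517: z = 2.14, |z| > 2 → outlier.
3877: z = 2.56, |z| > 2 → outlier.
Every other value lies within [-27.64, 3395.28].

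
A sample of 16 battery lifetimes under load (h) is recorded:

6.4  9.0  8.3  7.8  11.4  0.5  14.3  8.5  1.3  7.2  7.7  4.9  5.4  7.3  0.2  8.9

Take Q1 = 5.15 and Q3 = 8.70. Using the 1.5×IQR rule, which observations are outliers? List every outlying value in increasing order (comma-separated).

IQR = Q3 − Q1 = 8.70 − 5.15 = 3.55.
Lower fence = Q1 − 1.5·IQR = 5.15 − 5.325 = -0.175.
Upper fence = Q3 + 1.5·IQR = 8.70 + 5.325 = 14.025.
14.3 > 14.025 → outlier.
All remaining values lie within [-0.175, 14.025].

14.3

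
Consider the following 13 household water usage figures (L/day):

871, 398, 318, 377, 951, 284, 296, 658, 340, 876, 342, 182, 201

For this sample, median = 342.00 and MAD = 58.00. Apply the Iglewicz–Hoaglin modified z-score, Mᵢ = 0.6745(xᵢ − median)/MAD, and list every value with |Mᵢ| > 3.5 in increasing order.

658, 871, 876, 951

|Mᵢ| > 3.5 ⇔ |xᵢ − 342.00| > 3.5·58.00/0.6745 = 300.96.
So outliers lie outside [41.04, 642.96].
658: M = 3.67 → outlier.
871: M = 6.15 → outlier.
876: M = 6.21 → outlier.
951: M = 7.08 → outlier.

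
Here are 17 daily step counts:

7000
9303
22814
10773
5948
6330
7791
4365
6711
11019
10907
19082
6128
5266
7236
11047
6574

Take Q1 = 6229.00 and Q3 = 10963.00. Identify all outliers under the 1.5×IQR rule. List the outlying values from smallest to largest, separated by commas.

19082, 22814

IQR = Q3 − Q1 = 10963.00 − 6229.00 = 4734.00.
Lower fence = Q1 − 1.5·IQR = 6229.00 − 7101.00 = -872.00.
Upper fence = Q3 + 1.5·IQR = 10963.00 + 7101.00 = 18064.00.
19082 > 18064.00 → outlier.
22814 > 18064.00 → outlier.
All remaining values lie within [-872.00, 18064.00].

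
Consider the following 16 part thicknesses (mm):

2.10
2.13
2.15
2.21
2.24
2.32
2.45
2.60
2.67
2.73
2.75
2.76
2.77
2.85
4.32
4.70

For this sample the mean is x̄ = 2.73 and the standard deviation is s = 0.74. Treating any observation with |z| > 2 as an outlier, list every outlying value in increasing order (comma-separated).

4.32, 4.70

Cutoffs at x̄ ± 2s: 2.73 ± 2·0.74 = [1.25, 4.21].
4.32: z = 2.15, |z| > 2 → outlier.
4.70: z = 2.66, |z| > 2 → outlier.
Every other value lies within [1.25, 4.21].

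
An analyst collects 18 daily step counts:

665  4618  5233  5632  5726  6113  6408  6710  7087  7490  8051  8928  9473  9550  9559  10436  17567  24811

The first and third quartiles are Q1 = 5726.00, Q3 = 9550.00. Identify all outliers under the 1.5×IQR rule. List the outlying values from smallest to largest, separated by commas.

17567, 24811

IQR = Q3 − Q1 = 9550.00 − 5726.00 = 3824.00.
Lower fence = Q1 − 1.5·IQR = 5726.00 − 5736.00 = -10.00.
Upper fence = Q3 + 1.5·IQR = 9550.00 + 5736.00 = 15286.00.
17567 > 15286.00 → outlier.
24811 > 15286.00 → outlier.
All remaining values lie within [-10.00, 15286.00].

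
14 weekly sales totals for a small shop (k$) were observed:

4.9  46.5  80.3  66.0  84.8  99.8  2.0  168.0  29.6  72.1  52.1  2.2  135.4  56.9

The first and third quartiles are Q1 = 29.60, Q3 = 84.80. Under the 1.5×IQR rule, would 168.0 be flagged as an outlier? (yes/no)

IQR = Q3 − Q1 = 84.80 − 29.60 = 55.20.
Lower fence = Q1 − 1.5·IQR = 29.60 − 82.80 = -53.20.
Upper fence = Q3 + 1.5·IQR = 84.80 + 82.80 = 167.60.
168.0 lies above the upper fence.

yes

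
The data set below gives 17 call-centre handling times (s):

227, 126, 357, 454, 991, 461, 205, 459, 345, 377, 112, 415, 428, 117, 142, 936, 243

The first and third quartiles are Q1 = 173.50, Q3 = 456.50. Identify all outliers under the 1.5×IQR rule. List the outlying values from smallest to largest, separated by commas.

936, 991

IQR = Q3 − Q1 = 456.50 − 173.50 = 283.00.
Lower fence = Q1 − 1.5·IQR = 173.50 − 424.50 = -251.00.
Upper fence = Q3 + 1.5·IQR = 456.50 + 424.50 = 881.00.
936 > 881.00 → outlier.
991 > 881.00 → outlier.
All remaining values lie within [-251.00, 881.00].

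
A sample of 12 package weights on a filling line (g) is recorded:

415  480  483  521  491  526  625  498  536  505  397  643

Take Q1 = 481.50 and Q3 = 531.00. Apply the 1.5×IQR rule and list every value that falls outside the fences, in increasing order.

397, 625, 643

IQR = Q3 − Q1 = 531.00 − 481.50 = 49.50.
Lower fence = Q1 − 1.5·IQR = 481.50 − 74.25 = 407.25.
Upper fence = Q3 + 1.5·IQR = 531.00 + 74.25 = 605.25.
397 < 407.25 → outlier.
625 > 605.25 → outlier.
643 > 605.25 → outlier.
All remaining values lie within [407.25, 605.25].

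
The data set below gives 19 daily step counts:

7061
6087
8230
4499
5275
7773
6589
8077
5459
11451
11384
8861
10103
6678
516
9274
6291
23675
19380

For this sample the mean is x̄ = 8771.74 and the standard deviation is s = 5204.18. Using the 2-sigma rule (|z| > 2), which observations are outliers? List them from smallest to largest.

Cutoffs at x̄ ± 2s: 8771.74 ± 2·5204.18 = [-1636.62, 19180.10].
19380: z = 2.04, |z| > 2 → outlier.
23675: z = 2.86, |z| > 2 → outlier.
Every other value lies within [-1636.62, 19180.10].

19380, 23675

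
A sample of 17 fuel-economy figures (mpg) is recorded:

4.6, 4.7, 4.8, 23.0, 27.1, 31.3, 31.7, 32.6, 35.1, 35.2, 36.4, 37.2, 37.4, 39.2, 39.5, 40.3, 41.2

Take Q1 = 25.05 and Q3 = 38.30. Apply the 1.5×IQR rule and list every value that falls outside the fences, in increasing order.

4.6, 4.7, 4.8

IQR = Q3 − Q1 = 38.30 − 25.05 = 13.25.
Lower fence = Q1 − 1.5·IQR = 25.05 − 19.875 = 5.175.
Upper fence = Q3 + 1.5·IQR = 38.30 + 19.875 = 58.175.
4.6 < 5.175 → outlier.
4.7 < 5.175 → outlier.
4.8 < 5.175 → outlier.
All remaining values lie within [5.175, 58.175].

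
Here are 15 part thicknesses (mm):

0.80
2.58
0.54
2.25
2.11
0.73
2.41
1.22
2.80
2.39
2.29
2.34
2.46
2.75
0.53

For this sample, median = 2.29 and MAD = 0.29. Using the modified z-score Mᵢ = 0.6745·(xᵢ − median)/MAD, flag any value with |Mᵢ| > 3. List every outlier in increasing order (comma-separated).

|Mᵢ| > 3 ⇔ |xᵢ − 2.29| > 3·0.29/0.6745 = 1.29.
So outliers lie outside [1.00, 3.58].
0.53: M = -4.09 → outlier.
0.54: M = -4.07 → outlier.
0.73: M = -3.63 → outlier.
0.80: M = -3.47 → outlier.

0.53, 0.54, 0.73, 0.80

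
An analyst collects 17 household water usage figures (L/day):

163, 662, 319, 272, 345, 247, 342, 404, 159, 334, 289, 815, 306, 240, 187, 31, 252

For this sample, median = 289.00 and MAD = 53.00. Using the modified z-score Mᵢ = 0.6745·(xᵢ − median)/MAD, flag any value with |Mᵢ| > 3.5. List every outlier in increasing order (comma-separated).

662, 815

|Mᵢ| > 3.5 ⇔ |xᵢ − 289.00| > 3.5·53.00/0.6745 = 275.02.
So outliers lie outside [13.98, 564.02].
662: M = 4.75 → outlier.
815: M = 6.69 → outlier.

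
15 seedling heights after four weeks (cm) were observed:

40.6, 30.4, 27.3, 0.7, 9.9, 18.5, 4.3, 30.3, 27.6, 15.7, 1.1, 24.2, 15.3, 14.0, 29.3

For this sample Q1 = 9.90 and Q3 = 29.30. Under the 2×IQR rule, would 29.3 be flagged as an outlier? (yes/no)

IQR = Q3 − Q1 = 29.30 − 9.90 = 19.40.
Lower fence = Q1 − 2·IQR = 9.90 − 38.80 = -28.90.
Upper fence = Q3 + 2·IQR = 29.30 + 38.80 = 68.10.
29.3 lies within [-28.90, 68.10].

no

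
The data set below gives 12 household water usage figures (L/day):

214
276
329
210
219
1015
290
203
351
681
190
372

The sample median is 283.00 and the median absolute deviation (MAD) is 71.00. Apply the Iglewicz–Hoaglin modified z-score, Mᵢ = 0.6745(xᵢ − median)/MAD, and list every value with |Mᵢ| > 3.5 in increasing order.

|Mᵢ| > 3.5 ⇔ |xᵢ − 283.00| > 3.5·71.00/0.6745 = 368.42.
So outliers lie outside [-85.42, 651.42].
681: M = 3.78 → outlier.
1015: M = 6.95 → outlier.

681, 1015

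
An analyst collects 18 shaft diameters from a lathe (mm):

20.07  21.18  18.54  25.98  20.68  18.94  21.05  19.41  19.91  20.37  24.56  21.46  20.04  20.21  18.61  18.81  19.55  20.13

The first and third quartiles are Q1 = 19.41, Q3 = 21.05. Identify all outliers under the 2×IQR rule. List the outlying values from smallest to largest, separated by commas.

IQR = Q3 − Q1 = 21.05 − 19.41 = 1.64.
Lower fence = Q1 − 2·IQR = 19.41 − 3.28 = 16.13.
Upper fence = Q3 + 2·IQR = 21.05 + 3.28 = 24.33.
24.56 > 24.33 → outlier.
25.98 > 24.33 → outlier.
All remaining values lie within [16.13, 24.33].

24.56, 25.98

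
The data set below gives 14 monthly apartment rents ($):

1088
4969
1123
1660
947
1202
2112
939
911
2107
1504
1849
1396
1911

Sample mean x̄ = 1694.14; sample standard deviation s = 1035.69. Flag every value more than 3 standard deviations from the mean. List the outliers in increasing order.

Cutoffs at x̄ ± 3s: 1694.14 ± 3·1035.69 = [-1412.93, 4801.21].
4969: z = 3.16, |z| > 3 → outlier.
Every other value lies within [-1412.93, 4801.21].

4969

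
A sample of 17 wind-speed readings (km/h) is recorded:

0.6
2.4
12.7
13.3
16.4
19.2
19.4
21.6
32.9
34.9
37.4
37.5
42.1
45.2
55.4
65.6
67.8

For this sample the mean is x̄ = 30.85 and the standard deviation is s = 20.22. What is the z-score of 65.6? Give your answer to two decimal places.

1.72

z = (65.6 − 30.85) / 20.22 = 1.72.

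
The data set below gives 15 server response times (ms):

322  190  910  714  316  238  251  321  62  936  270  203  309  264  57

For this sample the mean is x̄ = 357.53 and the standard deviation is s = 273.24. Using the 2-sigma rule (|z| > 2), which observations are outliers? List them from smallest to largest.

910, 936

Cutoffs at x̄ ± 2s: 357.53 ± 2·273.24 = [-188.95, 904.01].
910: z = 2.02, |z| > 2 → outlier.
936: z = 2.12, |z| > 2 → outlier.
Every other value lies within [-188.95, 904.01].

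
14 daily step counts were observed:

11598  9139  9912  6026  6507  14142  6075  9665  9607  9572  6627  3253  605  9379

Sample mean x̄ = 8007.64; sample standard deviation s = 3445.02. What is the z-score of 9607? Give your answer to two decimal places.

z = (9607 − 8007.64) / 3445.02 = 0.46.

0.46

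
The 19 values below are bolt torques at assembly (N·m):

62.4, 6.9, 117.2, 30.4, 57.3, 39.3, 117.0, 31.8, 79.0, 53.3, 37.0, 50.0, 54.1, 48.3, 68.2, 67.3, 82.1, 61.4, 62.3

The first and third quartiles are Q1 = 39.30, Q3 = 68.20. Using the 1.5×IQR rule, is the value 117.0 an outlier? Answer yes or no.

yes

IQR = Q3 − Q1 = 68.20 − 39.30 = 28.90.
Lower fence = Q1 − 1.5·IQR = 39.30 − 43.35 = -4.05.
Upper fence = Q3 + 1.5·IQR = 68.20 + 43.35 = 111.55.
117.0 lies above the upper fence.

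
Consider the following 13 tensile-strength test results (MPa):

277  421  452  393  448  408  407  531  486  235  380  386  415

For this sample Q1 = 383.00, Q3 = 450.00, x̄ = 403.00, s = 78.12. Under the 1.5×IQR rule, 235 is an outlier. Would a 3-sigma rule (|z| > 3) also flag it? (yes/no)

no

z = (235 − 403.00) / 78.12 = -2.15.
|z| = 2.15 ≤ 3.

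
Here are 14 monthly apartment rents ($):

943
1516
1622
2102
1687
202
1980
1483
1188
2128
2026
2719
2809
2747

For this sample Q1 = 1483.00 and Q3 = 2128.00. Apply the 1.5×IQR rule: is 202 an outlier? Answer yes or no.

IQR = Q3 − Q1 = 2128.00 − 1483.00 = 645.00.
Lower fence = Q1 − 1.5·IQR = 1483.00 − 967.50 = 515.50.
Upper fence = Q3 + 1.5·IQR = 2128.00 + 967.50 = 3095.50.
202 lies below the lower fence.

yes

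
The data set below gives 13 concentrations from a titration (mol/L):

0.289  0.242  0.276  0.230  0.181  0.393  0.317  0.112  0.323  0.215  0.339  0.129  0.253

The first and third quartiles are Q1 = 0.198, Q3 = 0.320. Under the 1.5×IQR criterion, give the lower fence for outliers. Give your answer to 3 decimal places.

0.015

IQR = Q3 − Q1 = 0.320 − 0.198 = 0.122.
Lower fence = Q1 − 1.5·IQR = 0.198 − 0.183 = 0.015.
Upper fence = Q3 + 1.5·IQR = 0.320 + 0.183 = 0.503.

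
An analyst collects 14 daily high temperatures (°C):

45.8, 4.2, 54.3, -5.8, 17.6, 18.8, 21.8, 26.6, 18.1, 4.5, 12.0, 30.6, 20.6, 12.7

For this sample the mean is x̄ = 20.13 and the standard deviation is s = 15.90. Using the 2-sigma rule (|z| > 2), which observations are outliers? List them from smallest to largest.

54.3

Cutoffs at x̄ ± 2s: 20.13 ± 2·15.90 = [-11.67, 51.93].
54.3: z = 2.15, |z| > 2 → outlier.
Every other value lies within [-11.67, 51.93].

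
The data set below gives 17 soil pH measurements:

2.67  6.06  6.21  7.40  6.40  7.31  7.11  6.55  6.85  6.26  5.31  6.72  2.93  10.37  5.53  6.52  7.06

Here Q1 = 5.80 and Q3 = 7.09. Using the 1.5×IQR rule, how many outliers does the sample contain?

IQR = 1.29; fences at 5.80 − 1.935 = 3.865 and 7.09 + 1.935 = 9.025.
Outside the cutoffs: 2.67, 2.93, 10.37.

3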